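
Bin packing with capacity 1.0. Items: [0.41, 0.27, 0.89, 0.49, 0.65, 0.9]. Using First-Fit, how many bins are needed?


Place items sequentially using First-Fit:
  Item 0.41 -> new Bin 1
  Item 0.27 -> Bin 1 (now 0.68)
  Item 0.89 -> new Bin 2
  Item 0.49 -> new Bin 3
  Item 0.65 -> new Bin 4
  Item 0.9 -> new Bin 5
Total bins used = 5

5


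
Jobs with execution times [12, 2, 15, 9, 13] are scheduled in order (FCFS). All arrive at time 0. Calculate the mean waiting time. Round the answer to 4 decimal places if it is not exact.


FCFS order (as given): [12, 2, 15, 9, 13]
Waiting times:
  Job 1: wait = 0
  Job 2: wait = 12
  Job 3: wait = 14
  Job 4: wait = 29
  Job 5: wait = 38
Sum of waiting times = 93
Average waiting time = 93/5 = 18.6

18.6


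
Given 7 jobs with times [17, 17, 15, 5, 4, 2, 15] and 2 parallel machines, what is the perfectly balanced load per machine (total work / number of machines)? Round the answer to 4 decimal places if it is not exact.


Total processing time = 17 + 17 + 15 + 5 + 4 + 2 + 15 = 75
Number of machines = 2
Ideal balanced load = 75 / 2 = 37.5

37.5


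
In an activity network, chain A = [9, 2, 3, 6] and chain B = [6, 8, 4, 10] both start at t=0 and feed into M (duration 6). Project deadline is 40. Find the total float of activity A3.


Forward pass: ES(A3) = sum of predecessors on chain A = 11
EF = ES + duration = 11 + 3 = 14
Backward pass: LF(M) = deadline = 40; LS(M) = 40 - 6 = 34
LF(A3) = LS(M) - sum(successors on chain A) = 34 - 6 = 28
LS = LF - duration = 28 - 3 = 25
Total float = LS - ES = 25 - 11 = 14

14


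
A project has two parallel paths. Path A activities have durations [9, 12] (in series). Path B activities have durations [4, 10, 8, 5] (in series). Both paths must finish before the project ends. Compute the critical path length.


Path A total = 9 + 12 = 21
Path B total = 4 + 10 + 8 + 5 = 27
Critical path = longest path = max(21, 27) = 27

27


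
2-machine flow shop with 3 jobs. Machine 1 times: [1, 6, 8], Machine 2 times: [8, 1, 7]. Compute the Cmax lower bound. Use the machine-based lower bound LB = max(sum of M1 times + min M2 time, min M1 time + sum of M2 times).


LB1 = sum(M1 times) + min(M2 times) = 15 + 1 = 16
LB2 = min(M1 times) + sum(M2 times) = 1 + 16 = 17
Lower bound = max(LB1, LB2) = max(16, 17) = 17

17


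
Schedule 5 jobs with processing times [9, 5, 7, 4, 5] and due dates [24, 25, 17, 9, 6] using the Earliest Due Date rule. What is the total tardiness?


Sort by due date (EDD order): [(5, 6), (4, 9), (7, 17), (9, 24), (5, 25)]
Compute completion times and tardiness:
  Job 1: p=5, d=6, C=5, tardiness=max(0,5-6)=0
  Job 2: p=4, d=9, C=9, tardiness=max(0,9-9)=0
  Job 3: p=7, d=17, C=16, tardiness=max(0,16-17)=0
  Job 4: p=9, d=24, C=25, tardiness=max(0,25-24)=1
  Job 5: p=5, d=25, C=30, tardiness=max(0,30-25)=5
Total tardiness = 6

6


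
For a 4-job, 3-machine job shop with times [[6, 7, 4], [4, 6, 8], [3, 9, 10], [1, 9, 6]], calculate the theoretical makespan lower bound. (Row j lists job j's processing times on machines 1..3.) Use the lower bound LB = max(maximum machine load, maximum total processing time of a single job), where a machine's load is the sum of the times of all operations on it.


Machine loads:
  Machine 1: 6 + 4 + 3 + 1 = 14
  Machine 2: 7 + 6 + 9 + 9 = 31
  Machine 3: 4 + 8 + 10 + 6 = 28
Max machine load = 31
Job totals:
  Job 1: 17
  Job 2: 18
  Job 3: 22
  Job 4: 16
Max job total = 22
Lower bound = max(31, 22) = 31

31


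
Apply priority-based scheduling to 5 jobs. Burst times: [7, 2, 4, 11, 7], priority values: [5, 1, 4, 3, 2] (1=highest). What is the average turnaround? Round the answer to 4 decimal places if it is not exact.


Sort by priority (ascending = highest first):
Order: [(1, 2), (2, 7), (3, 11), (4, 4), (5, 7)]
Completion times:
  Priority 1, burst=2, C=2
  Priority 2, burst=7, C=9
  Priority 3, burst=11, C=20
  Priority 4, burst=4, C=24
  Priority 5, burst=7, C=31
Average turnaround = 86/5 = 17.2

17.2


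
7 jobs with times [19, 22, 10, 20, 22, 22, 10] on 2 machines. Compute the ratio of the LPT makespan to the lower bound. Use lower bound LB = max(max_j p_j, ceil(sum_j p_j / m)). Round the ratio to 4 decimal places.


LPT order: [22, 22, 22, 20, 19, 10, 10]
Machine loads after assignment: [64, 61]
LPT makespan = 64
Lower bound = max(max_job, ceil(total/2)) = max(22, 63) = 63
Ratio = 64 / 63 = 1.0159

1.0159


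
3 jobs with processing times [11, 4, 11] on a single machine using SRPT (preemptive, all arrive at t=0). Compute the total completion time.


Since all jobs arrive at t=0, SRPT equals SPT ordering.
SPT order: [4, 11, 11]
Completion times:
  Job 1: p=4, C=4
  Job 2: p=11, C=15
  Job 3: p=11, C=26
Total completion time = 4 + 15 + 26 = 45

45


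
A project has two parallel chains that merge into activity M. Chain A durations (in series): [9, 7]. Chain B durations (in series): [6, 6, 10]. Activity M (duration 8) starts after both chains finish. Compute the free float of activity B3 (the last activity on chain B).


ES(B3) = sum of predecessors on chain B = 12
EF(B3) = ES + duration = 12 + 10 = 22
Successor of B3 is M. ES(M) = max(sum(A), sum(B)) = max(16, 22) = 22
Free float = ES(successor) - EF(current) = 22 - 22 = 0

0


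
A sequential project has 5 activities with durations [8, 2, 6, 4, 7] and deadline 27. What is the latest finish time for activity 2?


LF(activity 2) = deadline - sum of successor durations
Successors: activities 3 through 5 with durations [6, 4, 7]
Sum of successor durations = 17
LF = 27 - 17 = 10

10


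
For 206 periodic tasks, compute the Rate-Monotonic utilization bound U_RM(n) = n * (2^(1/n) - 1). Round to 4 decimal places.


Compute 2^(1/206) = 1.0033704594
Subtract 1: 1.0033704594 - 1 = 0.0033704594
Multiply by n: 206 * 0.0033704594 = 0.6943146364
Round to 4 dp: 0.6943

0.6943


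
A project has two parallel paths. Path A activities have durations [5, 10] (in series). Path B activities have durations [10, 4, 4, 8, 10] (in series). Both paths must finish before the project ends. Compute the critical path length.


Path A total = 5 + 10 = 15
Path B total = 10 + 4 + 4 + 8 + 10 = 36
Critical path = longest path = max(15, 36) = 36

36


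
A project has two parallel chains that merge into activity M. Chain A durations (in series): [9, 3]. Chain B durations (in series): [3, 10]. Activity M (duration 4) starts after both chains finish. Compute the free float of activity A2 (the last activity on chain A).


ES(A2) = sum of predecessors on chain A = 9
EF(A2) = ES + duration = 9 + 3 = 12
Successor of A2 is M. ES(M) = max(sum(A), sum(B)) = max(12, 13) = 13
Free float = ES(successor) - EF(current) = 13 - 12 = 1

1


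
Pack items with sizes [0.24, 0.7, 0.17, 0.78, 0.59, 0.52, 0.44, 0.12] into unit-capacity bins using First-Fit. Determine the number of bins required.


Place items sequentially using First-Fit:
  Item 0.24 -> new Bin 1
  Item 0.7 -> Bin 1 (now 0.94)
  Item 0.17 -> new Bin 2
  Item 0.78 -> Bin 2 (now 0.95)
  Item 0.59 -> new Bin 3
  Item 0.52 -> new Bin 4
  Item 0.44 -> Bin 4 (now 0.96)
  Item 0.12 -> Bin 3 (now 0.71)
Total bins used = 4

4


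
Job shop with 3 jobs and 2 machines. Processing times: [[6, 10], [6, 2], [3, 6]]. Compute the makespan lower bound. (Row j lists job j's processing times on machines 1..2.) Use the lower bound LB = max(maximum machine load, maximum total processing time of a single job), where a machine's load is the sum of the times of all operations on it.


Machine loads:
  Machine 1: 6 + 6 + 3 = 15
  Machine 2: 10 + 2 + 6 = 18
Max machine load = 18
Job totals:
  Job 1: 16
  Job 2: 8
  Job 3: 9
Max job total = 16
Lower bound = max(18, 16) = 18

18


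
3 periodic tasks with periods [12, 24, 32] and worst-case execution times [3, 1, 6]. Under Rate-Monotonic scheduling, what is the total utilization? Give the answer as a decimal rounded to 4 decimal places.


Compute individual utilizations (exact fractions):
  Task 1: C/T = 3/12 = 1/4 (approx. 0.25)
  Task 2: C/T = 1/24 (approx. 0.0417)
  Task 3: C/T = 6/32 = 3/16 (approx. 0.1875)
Total utilization U = 1/4 + 1/24 + 3/16 = 23/48
Rounded to 4 decimal places: U = 0.4792
RM (Liu & Layland) bound for 3 tasks = 0.779763; compare with U = 23/48 (approx. 0.479167)
U <= bound, so schedulable by RM sufficient condition.

0.4792


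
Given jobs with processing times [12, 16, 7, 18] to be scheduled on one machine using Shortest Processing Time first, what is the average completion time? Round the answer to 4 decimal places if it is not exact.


Sort jobs by processing time (SPT order): [7, 12, 16, 18]
Compute completion times sequentially:
  Job 1: processing = 7, completes at 7
  Job 2: processing = 12, completes at 19
  Job 3: processing = 16, completes at 35
  Job 4: processing = 18, completes at 53
Sum of completion times = 114
Average completion time = 114/4 = 28.5

28.5


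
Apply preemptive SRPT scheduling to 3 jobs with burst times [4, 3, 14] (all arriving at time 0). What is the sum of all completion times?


Since all jobs arrive at t=0, SRPT equals SPT ordering.
SPT order: [3, 4, 14]
Completion times:
  Job 1: p=3, C=3
  Job 2: p=4, C=7
  Job 3: p=14, C=21
Total completion time = 3 + 7 + 21 = 31

31


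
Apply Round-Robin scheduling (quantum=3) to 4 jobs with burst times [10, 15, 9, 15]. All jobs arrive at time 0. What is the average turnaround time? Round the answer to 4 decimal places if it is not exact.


Time quantum = 3
Execution trace:
  J1 runs 3 units, time = 3
  J2 runs 3 units, time = 6
  J3 runs 3 units, time = 9
  J4 runs 3 units, time = 12
  J1 runs 3 units, time = 15
  J2 runs 3 units, time = 18
  J3 runs 3 units, time = 21
  J4 runs 3 units, time = 24
  J1 runs 3 units, time = 27
  J2 runs 3 units, time = 30
  J3 runs 3 units, time = 33
  J4 runs 3 units, time = 36
  J1 runs 1 units, time = 37
  J2 runs 3 units, time = 40
  J4 runs 3 units, time = 43
  J2 runs 3 units, time = 46
  J4 runs 3 units, time = 49
Finish times: [37, 46, 33, 49]
Average turnaround = 165/4 = 41.25

41.25


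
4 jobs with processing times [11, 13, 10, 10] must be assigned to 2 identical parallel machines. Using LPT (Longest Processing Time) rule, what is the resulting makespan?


Sort jobs in decreasing order (LPT): [13, 11, 10, 10]
Assign each job to the least loaded machine:
  Machine 1: jobs [13, 10], load = 23
  Machine 2: jobs [11, 10], load = 21
Makespan = max load = 23

23


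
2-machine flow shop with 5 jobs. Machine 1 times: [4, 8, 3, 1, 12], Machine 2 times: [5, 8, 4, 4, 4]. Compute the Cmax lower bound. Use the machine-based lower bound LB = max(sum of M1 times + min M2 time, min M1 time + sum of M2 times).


LB1 = sum(M1 times) + min(M2 times) = 28 + 4 = 32
LB2 = min(M1 times) + sum(M2 times) = 1 + 25 = 26
Lower bound = max(LB1, LB2) = max(32, 26) = 32

32


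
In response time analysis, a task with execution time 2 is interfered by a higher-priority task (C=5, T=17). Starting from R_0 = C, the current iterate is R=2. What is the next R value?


R_next = C + ceil(R_prev / T_hp) * C_hp
ceil(2 / 17) = ceil(0.1176) = 1
Interference = 1 * 5 = 5
R_next = 2 + 5 = 7

7


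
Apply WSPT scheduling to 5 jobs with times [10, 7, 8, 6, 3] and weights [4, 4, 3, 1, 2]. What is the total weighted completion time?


Compute p/w ratios and sort ascending (WSPT): [(3, 2), (7, 4), (10, 4), (8, 3), (6, 1)]
Compute weighted completion times:
  Job (p=3,w=2): C=3, w*C=2*3=6
  Job (p=7,w=4): C=10, w*C=4*10=40
  Job (p=10,w=4): C=20, w*C=4*20=80
  Job (p=8,w=3): C=28, w*C=3*28=84
  Job (p=6,w=1): C=34, w*C=1*34=34
Total weighted completion time = 244

244


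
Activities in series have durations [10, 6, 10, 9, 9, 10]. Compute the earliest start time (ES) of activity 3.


Activity 3 starts after activities 1 through 2 complete.
Predecessor durations: [10, 6]
ES = 10 + 6 = 16

16


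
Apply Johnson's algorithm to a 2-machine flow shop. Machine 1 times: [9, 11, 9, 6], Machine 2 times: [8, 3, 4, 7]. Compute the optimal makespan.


Apply Johnson's rule:
  Group 1 (a <= b): [(4, 6, 7)]
  Group 2 (a > b): [(1, 9, 8), (3, 9, 4), (2, 11, 3)]
Optimal job order: [4, 1, 3, 2]
Schedule:
  Job 4: M1 done at 6, M2 done at 13
  Job 1: M1 done at 15, M2 done at 23
  Job 3: M1 done at 24, M2 done at 28
  Job 2: M1 done at 35, M2 done at 38
Makespan = 38

38


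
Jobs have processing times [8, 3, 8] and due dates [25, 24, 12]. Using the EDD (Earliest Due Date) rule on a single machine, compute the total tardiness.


Sort by due date (EDD order): [(8, 12), (3, 24), (8, 25)]
Compute completion times and tardiness:
  Job 1: p=8, d=12, C=8, tardiness=max(0,8-12)=0
  Job 2: p=3, d=24, C=11, tardiness=max(0,11-24)=0
  Job 3: p=8, d=25, C=19, tardiness=max(0,19-25)=0
Total tardiness = 0

0


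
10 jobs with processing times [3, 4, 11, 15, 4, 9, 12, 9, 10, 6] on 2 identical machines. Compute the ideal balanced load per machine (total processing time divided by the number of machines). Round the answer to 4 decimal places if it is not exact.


Total processing time = 3 + 4 + 11 + 15 + 4 + 9 + 12 + 9 + 10 + 6 = 83
Number of machines = 2
Ideal balanced load = 83 / 2 = 41.5

41.5


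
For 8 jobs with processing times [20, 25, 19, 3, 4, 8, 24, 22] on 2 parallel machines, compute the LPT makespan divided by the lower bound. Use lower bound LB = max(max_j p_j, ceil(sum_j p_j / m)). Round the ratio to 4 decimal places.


LPT order: [25, 24, 22, 20, 19, 8, 4, 3]
Machine loads after assignment: [64, 61]
LPT makespan = 64
Lower bound = max(max_job, ceil(total/2)) = max(25, 63) = 63
Ratio = 64 / 63 = 1.0159

1.0159


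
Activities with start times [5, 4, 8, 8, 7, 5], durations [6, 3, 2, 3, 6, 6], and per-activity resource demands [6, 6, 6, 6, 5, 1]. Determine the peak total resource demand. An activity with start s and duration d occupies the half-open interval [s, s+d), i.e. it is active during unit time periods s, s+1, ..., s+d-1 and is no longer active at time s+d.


Each activity i is active on [start_i, start_i + duration_i).
Compute total resource usage per time slot:
  t=0: active resources = [], total = 0
  t=1: active resources = [], total = 0
  t=2: active resources = [], total = 0
  t=3: active resources = [], total = 0
  t=4: active resources = [6], total = 6
  t=5: active resources = [6, 6, 1], total = 13
  t=6: active resources = [6, 6, 1], total = 13
  t=7: active resources = [6, 5, 1], total = 12
  t=8: active resources = [6, 6, 6, 5, 1], total = 24
  t=9: active resources = [6, 6, 6, 5, 1], total = 24
  t=10: active resources = [6, 6, 5, 1], total = 18
  t=11: active resources = [5], total = 5
  t=12: active resources = [5], total = 5
Peak resource demand = 24

24


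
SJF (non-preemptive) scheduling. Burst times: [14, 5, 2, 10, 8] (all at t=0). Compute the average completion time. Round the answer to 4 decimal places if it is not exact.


SJF order (ascending): [2, 5, 8, 10, 14]
Completion times:
  Job 1: burst=2, C=2
  Job 2: burst=5, C=7
  Job 3: burst=8, C=15
  Job 4: burst=10, C=25
  Job 5: burst=14, C=39
Average completion = 88/5 = 17.6

17.6


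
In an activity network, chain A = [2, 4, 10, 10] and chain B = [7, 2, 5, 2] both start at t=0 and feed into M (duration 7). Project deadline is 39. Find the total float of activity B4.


Forward pass: ES(B4) = sum of predecessors on chain B = 14
EF = ES + duration = 14 + 2 = 16
Backward pass: LF(M) = deadline = 39; LS(M) = 39 - 7 = 32
LF(B4) = LS(M) - sum(successors on chain B) = 32 - 0 = 32
LS = LF - duration = 32 - 2 = 30
Total float = LS - ES = 30 - 14 = 16

16


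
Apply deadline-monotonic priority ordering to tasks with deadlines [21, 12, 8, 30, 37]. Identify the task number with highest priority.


Sort tasks by relative deadline (ascending):
  Task 3: deadline = 8
  Task 2: deadline = 12
  Task 1: deadline = 21
  Task 4: deadline = 30
  Task 5: deadline = 37
Priority order (highest first): [3, 2, 1, 4, 5]
Highest priority task = 3

3


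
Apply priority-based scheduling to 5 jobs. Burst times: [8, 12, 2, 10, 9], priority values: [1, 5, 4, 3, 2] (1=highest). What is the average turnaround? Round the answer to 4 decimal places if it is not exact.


Sort by priority (ascending = highest first):
Order: [(1, 8), (2, 9), (3, 10), (4, 2), (5, 12)]
Completion times:
  Priority 1, burst=8, C=8
  Priority 2, burst=9, C=17
  Priority 3, burst=10, C=27
  Priority 4, burst=2, C=29
  Priority 5, burst=12, C=41
Average turnaround = 122/5 = 24.4

24.4


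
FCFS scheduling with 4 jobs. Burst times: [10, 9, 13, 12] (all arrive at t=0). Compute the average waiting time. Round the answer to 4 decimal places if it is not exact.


FCFS order (as given): [10, 9, 13, 12]
Waiting times:
  Job 1: wait = 0
  Job 2: wait = 10
  Job 3: wait = 19
  Job 4: wait = 32
Sum of waiting times = 61
Average waiting time = 61/4 = 15.25

15.25


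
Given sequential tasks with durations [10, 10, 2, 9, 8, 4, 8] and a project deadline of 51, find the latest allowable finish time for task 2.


LF(activity 2) = deadline - sum of successor durations
Successors: activities 3 through 7 with durations [2, 9, 8, 4, 8]
Sum of successor durations = 31
LF = 51 - 31 = 20

20


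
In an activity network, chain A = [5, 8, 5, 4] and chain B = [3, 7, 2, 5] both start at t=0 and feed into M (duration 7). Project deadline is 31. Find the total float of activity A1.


Forward pass: ES(A1) = sum of predecessors on chain A = 0
EF = ES + duration = 0 + 5 = 5
Backward pass: LF(M) = deadline = 31; LS(M) = 31 - 7 = 24
LF(A1) = LS(M) - sum(successors on chain A) = 24 - 17 = 7
LS = LF - duration = 7 - 5 = 2
Total float = LS - ES = 2 - 0 = 2

2


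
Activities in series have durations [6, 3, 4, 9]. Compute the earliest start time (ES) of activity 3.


Activity 3 starts after activities 1 through 2 complete.
Predecessor durations: [6, 3]
ES = 6 + 3 = 9

9


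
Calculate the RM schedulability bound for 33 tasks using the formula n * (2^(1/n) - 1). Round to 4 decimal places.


Compute 2^(1/33) = 1.0212266063
Subtract 1: 1.0212266063 - 1 = 0.0212266063
Multiply by n: 33 * 0.0212266063 = 0.7004780079
Round to 4 dp: 0.7005

0.7005


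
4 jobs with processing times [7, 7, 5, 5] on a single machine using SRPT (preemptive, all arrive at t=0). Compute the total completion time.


Since all jobs arrive at t=0, SRPT equals SPT ordering.
SPT order: [5, 5, 7, 7]
Completion times:
  Job 1: p=5, C=5
  Job 2: p=5, C=10
  Job 3: p=7, C=17
  Job 4: p=7, C=24
Total completion time = 5 + 10 + 17 + 24 = 56

56


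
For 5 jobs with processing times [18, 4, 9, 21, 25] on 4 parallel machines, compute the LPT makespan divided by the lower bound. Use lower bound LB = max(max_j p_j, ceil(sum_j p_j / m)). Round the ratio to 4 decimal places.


LPT order: [25, 21, 18, 9, 4]
Machine loads after assignment: [25, 21, 18, 13]
LPT makespan = 25
Lower bound = max(max_job, ceil(total/4)) = max(25, 20) = 25
Ratio = 25 / 25 = 1.0

1.0


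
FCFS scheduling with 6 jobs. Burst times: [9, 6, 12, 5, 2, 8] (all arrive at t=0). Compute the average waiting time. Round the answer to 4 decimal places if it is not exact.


FCFS order (as given): [9, 6, 12, 5, 2, 8]
Waiting times:
  Job 1: wait = 0
  Job 2: wait = 9
  Job 3: wait = 15
  Job 4: wait = 27
  Job 5: wait = 32
  Job 6: wait = 34
Sum of waiting times = 117
Average waiting time = 117/6 = 19.5

19.5


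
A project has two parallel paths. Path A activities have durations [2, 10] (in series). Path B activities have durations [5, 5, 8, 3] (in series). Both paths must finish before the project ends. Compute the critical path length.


Path A total = 2 + 10 = 12
Path B total = 5 + 5 + 8 + 3 = 21
Critical path = longest path = max(12, 21) = 21

21


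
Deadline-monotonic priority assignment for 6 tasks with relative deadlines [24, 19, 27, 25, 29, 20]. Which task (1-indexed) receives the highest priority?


Sort tasks by relative deadline (ascending):
  Task 2: deadline = 19
  Task 6: deadline = 20
  Task 1: deadline = 24
  Task 4: deadline = 25
  Task 3: deadline = 27
  Task 5: deadline = 29
Priority order (highest first): [2, 6, 1, 4, 3, 5]
Highest priority task = 2

2


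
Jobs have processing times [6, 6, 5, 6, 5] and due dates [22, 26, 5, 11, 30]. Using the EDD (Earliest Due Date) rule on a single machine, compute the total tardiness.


Sort by due date (EDD order): [(5, 5), (6, 11), (6, 22), (6, 26), (5, 30)]
Compute completion times and tardiness:
  Job 1: p=5, d=5, C=5, tardiness=max(0,5-5)=0
  Job 2: p=6, d=11, C=11, tardiness=max(0,11-11)=0
  Job 3: p=6, d=22, C=17, tardiness=max(0,17-22)=0
  Job 4: p=6, d=26, C=23, tardiness=max(0,23-26)=0
  Job 5: p=5, d=30, C=28, tardiness=max(0,28-30)=0
Total tardiness = 0

0


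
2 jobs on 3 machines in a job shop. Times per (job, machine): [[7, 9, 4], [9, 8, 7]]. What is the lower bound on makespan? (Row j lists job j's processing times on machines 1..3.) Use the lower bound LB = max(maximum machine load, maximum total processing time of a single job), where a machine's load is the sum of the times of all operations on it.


Machine loads:
  Machine 1: 7 + 9 = 16
  Machine 2: 9 + 8 = 17
  Machine 3: 4 + 7 = 11
Max machine load = 17
Job totals:
  Job 1: 20
  Job 2: 24
Max job total = 24
Lower bound = max(17, 24) = 24

24


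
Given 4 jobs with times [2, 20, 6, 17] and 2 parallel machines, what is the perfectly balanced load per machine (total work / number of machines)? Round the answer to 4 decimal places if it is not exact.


Total processing time = 2 + 20 + 6 + 17 = 45
Number of machines = 2
Ideal balanced load = 45 / 2 = 22.5

22.5


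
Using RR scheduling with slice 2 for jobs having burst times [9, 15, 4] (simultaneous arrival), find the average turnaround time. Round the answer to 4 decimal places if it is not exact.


Time quantum = 2
Execution trace:
  J1 runs 2 units, time = 2
  J2 runs 2 units, time = 4
  J3 runs 2 units, time = 6
  J1 runs 2 units, time = 8
  J2 runs 2 units, time = 10
  J3 runs 2 units, time = 12
  J1 runs 2 units, time = 14
  J2 runs 2 units, time = 16
  J1 runs 2 units, time = 18
  J2 runs 2 units, time = 20
  J1 runs 1 units, time = 21
  J2 runs 2 units, time = 23
  J2 runs 2 units, time = 25
  J2 runs 2 units, time = 27
  J2 runs 1 units, time = 28
Finish times: [21, 28, 12]
Average turnaround = 61/3 = 20.3333

20.3333


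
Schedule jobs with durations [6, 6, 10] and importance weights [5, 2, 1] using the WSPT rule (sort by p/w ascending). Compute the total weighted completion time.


Compute p/w ratios and sort ascending (WSPT): [(6, 5), (6, 2), (10, 1)]
Compute weighted completion times:
  Job (p=6,w=5): C=6, w*C=5*6=30
  Job (p=6,w=2): C=12, w*C=2*12=24
  Job (p=10,w=1): C=22, w*C=1*22=22
Total weighted completion time = 76

76


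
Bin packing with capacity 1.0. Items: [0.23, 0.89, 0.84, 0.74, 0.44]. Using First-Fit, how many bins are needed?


Place items sequentially using First-Fit:
  Item 0.23 -> new Bin 1
  Item 0.89 -> new Bin 2
  Item 0.84 -> new Bin 3
  Item 0.74 -> Bin 1 (now 0.97)
  Item 0.44 -> new Bin 4
Total bins used = 4

4


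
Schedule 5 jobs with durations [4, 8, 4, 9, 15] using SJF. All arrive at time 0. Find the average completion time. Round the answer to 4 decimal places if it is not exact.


SJF order (ascending): [4, 4, 8, 9, 15]
Completion times:
  Job 1: burst=4, C=4
  Job 2: burst=4, C=8
  Job 3: burst=8, C=16
  Job 4: burst=9, C=25
  Job 5: burst=15, C=40
Average completion = 93/5 = 18.6

18.6


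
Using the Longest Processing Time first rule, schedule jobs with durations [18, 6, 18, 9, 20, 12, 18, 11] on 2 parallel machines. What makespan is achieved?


Sort jobs in decreasing order (LPT): [20, 18, 18, 18, 12, 11, 9, 6]
Assign each job to the least loaded machine:
  Machine 1: jobs [20, 18, 11, 6], load = 55
  Machine 2: jobs [18, 18, 12, 9], load = 57
Makespan = max load = 57

57


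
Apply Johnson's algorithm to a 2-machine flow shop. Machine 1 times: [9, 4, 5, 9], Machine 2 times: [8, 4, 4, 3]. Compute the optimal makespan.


Apply Johnson's rule:
  Group 1 (a <= b): [(2, 4, 4)]
  Group 2 (a > b): [(1, 9, 8), (3, 5, 4), (4, 9, 3)]
Optimal job order: [2, 1, 3, 4]
Schedule:
  Job 2: M1 done at 4, M2 done at 8
  Job 1: M1 done at 13, M2 done at 21
  Job 3: M1 done at 18, M2 done at 25
  Job 4: M1 done at 27, M2 done at 30
Makespan = 30

30


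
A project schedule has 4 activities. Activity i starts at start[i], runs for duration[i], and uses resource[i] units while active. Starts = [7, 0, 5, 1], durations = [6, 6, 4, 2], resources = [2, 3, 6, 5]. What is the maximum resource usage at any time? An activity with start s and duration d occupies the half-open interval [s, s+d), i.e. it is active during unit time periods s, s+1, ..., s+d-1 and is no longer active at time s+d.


Each activity i is active on [start_i, start_i + duration_i).
Compute total resource usage per time slot:
  t=0: active resources = [3], total = 3
  t=1: active resources = [3, 5], total = 8
  t=2: active resources = [3, 5], total = 8
  t=3: active resources = [3], total = 3
  t=4: active resources = [3], total = 3
  t=5: active resources = [3, 6], total = 9
  t=6: active resources = [6], total = 6
  t=7: active resources = [2, 6], total = 8
  t=8: active resources = [2, 6], total = 8
  t=9: active resources = [2], total = 2
  t=10: active resources = [2], total = 2
  t=11: active resources = [2], total = 2
  t=12: active resources = [2], total = 2
Peak resource demand = 9

9


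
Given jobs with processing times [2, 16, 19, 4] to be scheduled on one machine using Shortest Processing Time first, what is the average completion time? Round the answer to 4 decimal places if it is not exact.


Sort jobs by processing time (SPT order): [2, 4, 16, 19]
Compute completion times sequentially:
  Job 1: processing = 2, completes at 2
  Job 2: processing = 4, completes at 6
  Job 3: processing = 16, completes at 22
  Job 4: processing = 19, completes at 41
Sum of completion times = 71
Average completion time = 71/4 = 17.75

17.75


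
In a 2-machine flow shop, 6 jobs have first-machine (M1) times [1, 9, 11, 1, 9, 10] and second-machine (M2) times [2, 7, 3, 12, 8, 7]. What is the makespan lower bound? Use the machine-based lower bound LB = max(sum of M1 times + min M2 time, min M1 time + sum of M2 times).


LB1 = sum(M1 times) + min(M2 times) = 41 + 2 = 43
LB2 = min(M1 times) + sum(M2 times) = 1 + 39 = 40
Lower bound = max(LB1, LB2) = max(43, 40) = 43

43


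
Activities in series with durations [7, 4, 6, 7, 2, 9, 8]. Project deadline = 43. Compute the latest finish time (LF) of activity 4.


LF(activity 4) = deadline - sum of successor durations
Successors: activities 5 through 7 with durations [2, 9, 8]
Sum of successor durations = 19
LF = 43 - 19 = 24

24


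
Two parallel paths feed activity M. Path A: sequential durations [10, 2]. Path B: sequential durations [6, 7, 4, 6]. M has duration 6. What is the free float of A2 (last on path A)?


ES(A2) = sum of predecessors on chain A = 10
EF(A2) = ES + duration = 10 + 2 = 12
Successor of A2 is M. ES(M) = max(sum(A), sum(B)) = max(12, 23) = 23
Free float = ES(successor) - EF(current) = 23 - 12 = 11

11


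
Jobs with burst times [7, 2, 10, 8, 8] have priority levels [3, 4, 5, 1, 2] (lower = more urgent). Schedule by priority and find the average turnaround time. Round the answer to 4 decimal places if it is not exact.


Sort by priority (ascending = highest first):
Order: [(1, 8), (2, 8), (3, 7), (4, 2), (5, 10)]
Completion times:
  Priority 1, burst=8, C=8
  Priority 2, burst=8, C=16
  Priority 3, burst=7, C=23
  Priority 4, burst=2, C=25
  Priority 5, burst=10, C=35
Average turnaround = 107/5 = 21.4

21.4


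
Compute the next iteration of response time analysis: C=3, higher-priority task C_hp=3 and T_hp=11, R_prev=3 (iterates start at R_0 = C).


R_next = C + ceil(R_prev / T_hp) * C_hp
ceil(3 / 11) = ceil(0.2727) = 1
Interference = 1 * 3 = 3
R_next = 3 + 3 = 6

6


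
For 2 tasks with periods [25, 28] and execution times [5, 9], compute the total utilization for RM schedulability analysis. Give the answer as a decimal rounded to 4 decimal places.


Compute individual utilizations (exact fractions):
  Task 1: C/T = 5/25 = 1/5 (approx. 0.2)
  Task 2: C/T = 9/28 (approx. 0.3214)
Total utilization U = 1/5 + 9/28 = 73/140
Rounded to 4 decimal places: U = 0.5214
RM (Liu & Layland) bound for 2 tasks = 0.828427; compare with U = 73/140 (approx. 0.521429)
U <= bound, so schedulable by RM sufficient condition.

0.5214


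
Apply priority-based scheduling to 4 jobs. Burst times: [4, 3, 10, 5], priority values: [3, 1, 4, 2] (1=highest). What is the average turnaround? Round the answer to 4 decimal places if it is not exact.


Sort by priority (ascending = highest first):
Order: [(1, 3), (2, 5), (3, 4), (4, 10)]
Completion times:
  Priority 1, burst=3, C=3
  Priority 2, burst=5, C=8
  Priority 3, burst=4, C=12
  Priority 4, burst=10, C=22
Average turnaround = 45/4 = 11.25

11.25


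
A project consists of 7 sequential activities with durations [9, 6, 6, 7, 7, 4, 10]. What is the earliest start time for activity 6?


Activity 6 starts after activities 1 through 5 complete.
Predecessor durations: [9, 6, 6, 7, 7]
ES = 9 + 6 + 6 + 7 + 7 = 35

35


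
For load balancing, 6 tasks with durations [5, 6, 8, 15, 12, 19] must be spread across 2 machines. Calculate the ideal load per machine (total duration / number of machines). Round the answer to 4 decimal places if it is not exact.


Total processing time = 5 + 6 + 8 + 15 + 12 + 19 = 65
Number of machines = 2
Ideal balanced load = 65 / 2 = 32.5

32.5


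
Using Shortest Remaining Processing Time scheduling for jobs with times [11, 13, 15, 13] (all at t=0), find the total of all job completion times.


Since all jobs arrive at t=0, SRPT equals SPT ordering.
SPT order: [11, 13, 13, 15]
Completion times:
  Job 1: p=11, C=11
  Job 2: p=13, C=24
  Job 3: p=13, C=37
  Job 4: p=15, C=52
Total completion time = 11 + 24 + 37 + 52 = 124

124


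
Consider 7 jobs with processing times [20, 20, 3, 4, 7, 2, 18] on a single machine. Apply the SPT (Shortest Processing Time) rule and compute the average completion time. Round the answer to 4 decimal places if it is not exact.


Sort jobs by processing time (SPT order): [2, 3, 4, 7, 18, 20, 20]
Compute completion times sequentially:
  Job 1: processing = 2, completes at 2
  Job 2: processing = 3, completes at 5
  Job 3: processing = 4, completes at 9
  Job 4: processing = 7, completes at 16
  Job 5: processing = 18, completes at 34
  Job 6: processing = 20, completes at 54
  Job 7: processing = 20, completes at 74
Sum of completion times = 194
Average completion time = 194/7 = 27.7143

27.7143


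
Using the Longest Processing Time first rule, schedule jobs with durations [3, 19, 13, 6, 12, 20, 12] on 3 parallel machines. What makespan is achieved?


Sort jobs in decreasing order (LPT): [20, 19, 13, 12, 12, 6, 3]
Assign each job to the least loaded machine:
  Machine 1: jobs [20, 6], load = 26
  Machine 2: jobs [19, 12], load = 31
  Machine 3: jobs [13, 12, 3], load = 28
Makespan = max load = 31

31


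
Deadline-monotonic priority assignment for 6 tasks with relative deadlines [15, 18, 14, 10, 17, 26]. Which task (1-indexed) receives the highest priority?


Sort tasks by relative deadline (ascending):
  Task 4: deadline = 10
  Task 3: deadline = 14
  Task 1: deadline = 15
  Task 5: deadline = 17
  Task 2: deadline = 18
  Task 6: deadline = 26
Priority order (highest first): [4, 3, 1, 5, 2, 6]
Highest priority task = 4

4


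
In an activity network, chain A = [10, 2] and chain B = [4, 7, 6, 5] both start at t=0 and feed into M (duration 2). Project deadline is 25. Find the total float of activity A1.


Forward pass: ES(A1) = sum of predecessors on chain A = 0
EF = ES + duration = 0 + 10 = 10
Backward pass: LF(M) = deadline = 25; LS(M) = 25 - 2 = 23
LF(A1) = LS(M) - sum(successors on chain A) = 23 - 2 = 21
LS = LF - duration = 21 - 10 = 11
Total float = LS - ES = 11 - 0 = 11

11


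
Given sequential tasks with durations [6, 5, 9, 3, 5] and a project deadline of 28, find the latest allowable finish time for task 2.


LF(activity 2) = deadline - sum of successor durations
Successors: activities 3 through 5 with durations [9, 3, 5]
Sum of successor durations = 17
LF = 28 - 17 = 11

11


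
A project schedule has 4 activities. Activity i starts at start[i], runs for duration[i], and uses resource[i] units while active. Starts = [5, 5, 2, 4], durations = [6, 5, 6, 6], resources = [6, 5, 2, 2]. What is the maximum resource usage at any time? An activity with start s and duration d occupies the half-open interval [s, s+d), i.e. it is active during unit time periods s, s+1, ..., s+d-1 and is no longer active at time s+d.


Each activity i is active on [start_i, start_i + duration_i).
Compute total resource usage per time slot:
  t=0: active resources = [], total = 0
  t=1: active resources = [], total = 0
  t=2: active resources = [2], total = 2
  t=3: active resources = [2], total = 2
  t=4: active resources = [2, 2], total = 4
  t=5: active resources = [6, 5, 2, 2], total = 15
  t=6: active resources = [6, 5, 2, 2], total = 15
  t=7: active resources = [6, 5, 2, 2], total = 15
  t=8: active resources = [6, 5, 2], total = 13
  t=9: active resources = [6, 5, 2], total = 13
  t=10: active resources = [6], total = 6
Peak resource demand = 15

15


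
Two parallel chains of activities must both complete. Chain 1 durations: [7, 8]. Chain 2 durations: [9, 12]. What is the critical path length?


Path A total = 7 + 8 = 15
Path B total = 9 + 12 = 21
Critical path = longest path = max(15, 21) = 21

21


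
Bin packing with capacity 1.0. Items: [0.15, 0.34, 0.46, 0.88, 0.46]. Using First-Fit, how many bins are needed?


Place items sequentially using First-Fit:
  Item 0.15 -> new Bin 1
  Item 0.34 -> Bin 1 (now 0.49)
  Item 0.46 -> Bin 1 (now 0.95)
  Item 0.88 -> new Bin 2
  Item 0.46 -> new Bin 3
Total bins used = 3

3


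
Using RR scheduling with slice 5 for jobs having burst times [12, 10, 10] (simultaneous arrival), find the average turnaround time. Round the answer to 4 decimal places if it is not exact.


Time quantum = 5
Execution trace:
  J1 runs 5 units, time = 5
  J2 runs 5 units, time = 10
  J3 runs 5 units, time = 15
  J1 runs 5 units, time = 20
  J2 runs 5 units, time = 25
  J3 runs 5 units, time = 30
  J1 runs 2 units, time = 32
Finish times: [32, 25, 30]
Average turnaround = 87/3 = 29.0

29.0


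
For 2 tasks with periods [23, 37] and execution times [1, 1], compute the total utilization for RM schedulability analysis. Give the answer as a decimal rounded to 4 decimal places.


Compute individual utilizations (exact fractions):
  Task 1: C/T = 1/23 (approx. 0.0435)
  Task 2: C/T = 1/37 (approx. 0.027)
Total utilization U = 1/23 + 1/37 = 60/851
Rounded to 4 decimal places: U = 0.0705
RM (Liu & Layland) bound for 2 tasks = 0.828427; compare with U = 60/851 (approx. 0.070505)
U <= bound, so schedulable by RM sufficient condition.

0.0705


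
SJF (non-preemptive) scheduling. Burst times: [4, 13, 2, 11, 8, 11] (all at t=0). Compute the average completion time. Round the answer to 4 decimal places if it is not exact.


SJF order (ascending): [2, 4, 8, 11, 11, 13]
Completion times:
  Job 1: burst=2, C=2
  Job 2: burst=4, C=6
  Job 3: burst=8, C=14
  Job 4: burst=11, C=25
  Job 5: burst=11, C=36
  Job 6: burst=13, C=49
Average completion = 132/6 = 22.0

22.0


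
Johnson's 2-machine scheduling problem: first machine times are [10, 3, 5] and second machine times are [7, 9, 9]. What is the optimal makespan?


Apply Johnson's rule:
  Group 1 (a <= b): [(2, 3, 9), (3, 5, 9)]
  Group 2 (a > b): [(1, 10, 7)]
Optimal job order: [2, 3, 1]
Schedule:
  Job 2: M1 done at 3, M2 done at 12
  Job 3: M1 done at 8, M2 done at 21
  Job 1: M1 done at 18, M2 done at 28
Makespan = 28

28


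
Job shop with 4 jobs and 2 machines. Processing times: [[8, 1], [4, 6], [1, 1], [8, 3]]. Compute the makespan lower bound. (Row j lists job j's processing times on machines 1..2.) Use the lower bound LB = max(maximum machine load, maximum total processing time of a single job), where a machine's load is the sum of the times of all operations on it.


Machine loads:
  Machine 1: 8 + 4 + 1 + 8 = 21
  Machine 2: 1 + 6 + 1 + 3 = 11
Max machine load = 21
Job totals:
  Job 1: 9
  Job 2: 10
  Job 3: 2
  Job 4: 11
Max job total = 11
Lower bound = max(21, 11) = 21

21


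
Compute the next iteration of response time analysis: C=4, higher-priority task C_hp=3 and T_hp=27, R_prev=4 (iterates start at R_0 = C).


R_next = C + ceil(R_prev / T_hp) * C_hp
ceil(4 / 27) = ceil(0.1481) = 1
Interference = 1 * 3 = 3
R_next = 4 + 3 = 7

7


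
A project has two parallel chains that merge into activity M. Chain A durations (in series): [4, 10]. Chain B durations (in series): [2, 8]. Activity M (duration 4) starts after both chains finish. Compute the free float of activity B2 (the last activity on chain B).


ES(B2) = sum of predecessors on chain B = 2
EF(B2) = ES + duration = 2 + 8 = 10
Successor of B2 is M. ES(M) = max(sum(A), sum(B)) = max(14, 10) = 14
Free float = ES(successor) - EF(current) = 14 - 10 = 4

4


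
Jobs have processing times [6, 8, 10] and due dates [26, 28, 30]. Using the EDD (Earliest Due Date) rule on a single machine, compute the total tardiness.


Sort by due date (EDD order): [(6, 26), (8, 28), (10, 30)]
Compute completion times and tardiness:
  Job 1: p=6, d=26, C=6, tardiness=max(0,6-26)=0
  Job 2: p=8, d=28, C=14, tardiness=max(0,14-28)=0
  Job 3: p=10, d=30, C=24, tardiness=max(0,24-30)=0
Total tardiness = 0

0


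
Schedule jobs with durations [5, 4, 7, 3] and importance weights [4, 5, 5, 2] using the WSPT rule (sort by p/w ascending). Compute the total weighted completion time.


Compute p/w ratios and sort ascending (WSPT): [(4, 5), (5, 4), (7, 5), (3, 2)]
Compute weighted completion times:
  Job (p=4,w=5): C=4, w*C=5*4=20
  Job (p=5,w=4): C=9, w*C=4*9=36
  Job (p=7,w=5): C=16, w*C=5*16=80
  Job (p=3,w=2): C=19, w*C=2*19=38
Total weighted completion time = 174

174


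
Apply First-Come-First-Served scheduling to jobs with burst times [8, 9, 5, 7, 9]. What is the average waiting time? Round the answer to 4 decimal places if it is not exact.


FCFS order (as given): [8, 9, 5, 7, 9]
Waiting times:
  Job 1: wait = 0
  Job 2: wait = 8
  Job 3: wait = 17
  Job 4: wait = 22
  Job 5: wait = 29
Sum of waiting times = 76
Average waiting time = 76/5 = 15.2

15.2


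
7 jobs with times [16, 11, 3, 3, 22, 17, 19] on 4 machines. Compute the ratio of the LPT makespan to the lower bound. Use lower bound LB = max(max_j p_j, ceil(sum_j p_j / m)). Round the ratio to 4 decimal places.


LPT order: [22, 19, 17, 16, 11, 3, 3]
Machine loads after assignment: [22, 22, 20, 27]
LPT makespan = 27
Lower bound = max(max_job, ceil(total/4)) = max(22, 23) = 23
Ratio = 27 / 23 = 1.1739

1.1739


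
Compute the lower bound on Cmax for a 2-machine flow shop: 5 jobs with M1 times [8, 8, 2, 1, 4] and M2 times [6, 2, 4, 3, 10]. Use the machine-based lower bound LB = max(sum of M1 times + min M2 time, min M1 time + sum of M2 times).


LB1 = sum(M1 times) + min(M2 times) = 23 + 2 = 25
LB2 = min(M1 times) + sum(M2 times) = 1 + 25 = 26
Lower bound = max(LB1, LB2) = max(25, 26) = 26

26


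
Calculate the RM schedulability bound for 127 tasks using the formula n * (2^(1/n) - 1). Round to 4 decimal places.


Compute 2^(1/127) = 1.0054727730
Subtract 1: 1.0054727730 - 1 = 0.0054727730
Multiply by n: 127 * 0.0054727730 = 0.6950421710
Round to 4 dp: 0.6950

0.6950


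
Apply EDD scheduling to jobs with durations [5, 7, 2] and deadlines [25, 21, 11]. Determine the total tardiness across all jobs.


Sort by due date (EDD order): [(2, 11), (7, 21), (5, 25)]
Compute completion times and tardiness:
  Job 1: p=2, d=11, C=2, tardiness=max(0,2-11)=0
  Job 2: p=7, d=21, C=9, tardiness=max(0,9-21)=0
  Job 3: p=5, d=25, C=14, tardiness=max(0,14-25)=0
Total tardiness = 0

0
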